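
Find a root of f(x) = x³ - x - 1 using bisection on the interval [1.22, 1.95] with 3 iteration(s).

f(x) = x³ - x - 1
Initial interval: [1.22, 1.95]

Iteration 1:
  c_1 = (1.220000 + 1.950000)/2 = 1.585000
  f(c_1) = f(1.585000) = 1.396877
  f(a) × f(c) < 0, new interval: [1.220000, 1.585000]
Iteration 2:
  c_2 = (1.220000 + 1.585000)/2 = 1.402500
  f(c_2) = f(1.402500) = 0.356226
  f(a) × f(c) < 0, new interval: [1.220000, 1.402500]
Iteration 3:
  c_3 = (1.220000 + 1.402500)/2 = 1.311250
  f(c_3) = f(1.311250) = -0.056717
  f(a) × f(c) ≥ 0, new interval: [1.311250, 1.402500]

After 3 iteration(s), the approximation is c_3 = 1.311250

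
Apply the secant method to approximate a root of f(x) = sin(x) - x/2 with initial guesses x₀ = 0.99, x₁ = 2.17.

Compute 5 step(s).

f(x) = sin(x) - x/2
x₀ = 0.99, x₁ = 2.17

Secant formula: x_{n+1} = x_n - f(x_n)(x_n - x_{n-1})/(f(x_n) - f(x_{n-1}))

Iteration 1:
  f(0.990000) = 0.341026
  f(2.170000) = -0.259215
  x_2 = 2.170000 - (-0.259215)×(2.170000 - 0.990000)/(-0.259215 - 0.341026)
       = 1.660415
Iteration 2:
  f(2.170000) = -0.259215
  f(1.660415) = 0.165779
  x_3 = 1.660415 - 0.165779×(1.660415 - 2.170000)/(0.165779 - (-0.259215))
       = 1.859191
Iteration 3:
  f(1.660415) = 0.165779
  f(1.859191) = 0.029106
  x_4 = 1.859191 - 0.029106×(1.859191 - 1.660415)/(0.029106 - 0.165779)
       = 1.901523
Iteration 4:
  f(1.859191) = 0.029106
  f(1.901523) = -0.004955
  x_5 = 1.901523 - (-0.004955)×(1.901523 - 1.859191)/(-0.004955 - 0.029106)
       = 1.895365
Iteration 5:
  f(1.901523) = -0.004955
  f(1.895365) = 0.000106
  x_6 = 1.895365 - 0.000106×(1.895365 - 1.901523)/(0.000106 - (-0.004955))
       = 1.895494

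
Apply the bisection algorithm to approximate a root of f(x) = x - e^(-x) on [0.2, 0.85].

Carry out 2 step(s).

f(x) = x - e^(-x)
Initial interval: [0.2, 0.85]

Iteration 1:
  c_1 = (0.200000 + 0.850000)/2 = 0.525000
  f(c_1) = f(0.525000) = -0.066555
  f(a) × f(c) ≥ 0, new interval: [0.525000, 0.850000]
Iteration 2:
  c_2 = (0.525000 + 0.850000)/2 = 0.687500
  f(c_2) = f(0.687500) = 0.184668
  f(a) × f(c) < 0, new interval: [0.525000, 0.687500]

After 2 iteration(s), the approximation is c_2 = 0.687500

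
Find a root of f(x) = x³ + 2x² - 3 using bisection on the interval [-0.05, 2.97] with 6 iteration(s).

f(x) = x³ + 2x² - 3
Initial interval: [-0.05, 2.97]

Iteration 1:
  c_1 = (-0.050000 + 2.970000)/2 = 1.460000
  f(c_1) = f(1.460000) = 4.375336
  f(a) × f(c) < 0, new interval: [-0.050000, 1.460000]
Iteration 2:
  c_2 = (-0.050000 + 1.460000)/2 = 0.705000
  f(c_2) = f(0.705000) = -1.655547
  f(a) × f(c) ≥ 0, new interval: [0.705000, 1.460000]
Iteration 3:
  c_3 = (0.705000 + 1.460000)/2 = 1.082500
  f(c_3) = f(1.082500) = 0.612093
  f(a) × f(c) < 0, new interval: [0.705000, 1.082500]
Iteration 4:
  c_4 = (0.705000 + 1.082500)/2 = 0.893750
  f(c_4) = f(0.893750) = -0.688504
  f(a) × f(c) ≥ 0, new interval: [0.893750, 1.082500]
Iteration 5:
  c_5 = (0.893750 + 1.082500)/2 = 0.988125
  f(c_5) = f(0.988125) = -0.082422
  f(a) × f(c) ≥ 0, new interval: [0.988125, 1.082500]
Iteration 6:
  c_6 = (0.988125 + 1.082500)/2 = 1.035313
  f(c_6) = f(1.035313) = 0.253466
  f(a) × f(c) < 0, new interval: [0.988125, 1.035313]

After 6 iteration(s), the approximation is c_6 = 1.035313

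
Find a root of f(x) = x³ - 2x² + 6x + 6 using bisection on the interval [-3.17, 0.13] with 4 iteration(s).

f(x) = x³ - 2x² + 6x + 6
Initial interval: [-3.17, 0.13]

Iteration 1:
  c_1 = (-3.170000 + 0.130000)/2 = -1.520000
  f(c_1) = f(-1.520000) = -11.252608
  f(a) × f(c) ≥ 0, new interval: [-1.520000, 0.130000]
Iteration 2:
  c_2 = (-1.520000 + 0.130000)/2 = -0.695000
  f(c_2) = f(-0.695000) = 0.528248
  f(a) × f(c) < 0, new interval: [-1.520000, -0.695000]
Iteration 3:
  c_3 = (-1.520000 + (-0.695000))/2 = -1.107500
  f(c_3) = f(-1.107500) = -4.456524
  f(a) × f(c) ≥ 0, new interval: [-1.107500, -0.695000]
Iteration 4:
  c_4 = (-1.107500 + (-0.695000))/2 = -0.901250
  f(c_4) = f(-0.901250) = -1.764045
  f(a) × f(c) ≥ 0, new interval: [-0.901250, -0.695000]

After 4 iteration(s), the approximation is c_4 = -0.901250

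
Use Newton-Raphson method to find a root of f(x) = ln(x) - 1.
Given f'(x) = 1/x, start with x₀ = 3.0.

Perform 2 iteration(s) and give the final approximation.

f(x) = ln(x) - 1
f'(x) = 1/x
x₀ = 3.0

Newton-Raphson formula: x_{n+1} = x_n - f(x_n)/f'(x_n)

Iteration 1:
  f(3.000000) = 0.098612
  f'(3.000000) = 0.333333
  x_1 = 3.000000 - 0.098612/0.333333 = 2.704163
Iteration 2:
  f(2.704163) = -0.005208
  f'(2.704163) = 0.369800
  x_2 = 2.704163 - (-0.005208)/0.369800 = 2.718245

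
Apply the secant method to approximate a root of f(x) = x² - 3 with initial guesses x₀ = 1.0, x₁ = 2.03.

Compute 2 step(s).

f(x) = x² - 3
x₀ = 1.0, x₁ = 2.03

Secant formula: x_{n+1} = x_n - f(x_n)(x_n - x_{n-1})/(f(x_n) - f(x_{n-1}))

Iteration 1:
  f(1.000000) = -2.000000
  f(2.030000) = 1.120900
  x_2 = 2.030000 - 1.120900×(2.030000 - 1.000000)/(1.120900 - (-2.000000))
       = 1.660066
Iteration 2:
  f(2.030000) = 1.120900
  f(1.660066) = -0.244181
  x_3 = 1.660066 - (-0.244181)×(1.660066 - 2.030000)/(-0.244181 - 1.120900)
       = 1.726238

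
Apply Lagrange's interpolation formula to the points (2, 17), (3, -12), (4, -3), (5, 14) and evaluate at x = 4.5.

Lagrange interpolation formula:
P(x) = Σ yᵢ × Lᵢ(x)
where Lᵢ(x) = Π_{j≠i} (x - xⱼ)/(xᵢ - xⱼ)

L_0(4.5) = (4.5 - 3)/(2 - 3) × (4.5 - 4)/(2 - 4) × (4.5 - 5)/(2 - 5) = 0.062500
L_1(4.5) = (4.5 - 2)/(3 - 2) × (4.5 - 4)/(3 - 4) × (4.5 - 5)/(3 - 5) = -0.312500
L_2(4.5) = (4.5 - 2)/(4 - 2) × (4.5 - 3)/(4 - 3) × (4.5 - 5)/(4 - 5) = 0.937500
L_3(4.5) = (4.5 - 2)/(5 - 2) × (4.5 - 3)/(5 - 3) × (4.5 - 4)/(5 - 4) = 0.312500

P(4.5) = 17×L_0(4.5) + (-12)×L_1(4.5) + (-3)×L_2(4.5) + 14×L_3(4.5)
P(4.5) = 6.375000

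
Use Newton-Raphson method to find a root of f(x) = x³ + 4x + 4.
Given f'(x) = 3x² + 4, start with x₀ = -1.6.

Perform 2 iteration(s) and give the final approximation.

f(x) = x³ + 4x + 4
f'(x) = 3x² + 4
x₀ = -1.6

Newton-Raphson formula: x_{n+1} = x_n - f(x_n)/f'(x_n)

Iteration 1:
  f(-1.600000) = -6.496000
  f'(-1.600000) = 11.680000
  x_1 = -1.600000 - (-6.496000)/11.680000 = -1.043836
Iteration 2:
  f(-1.043836) = -1.312698
  f'(-1.043836) = 7.268778
  x_2 = -1.043836 - (-1.312698)/7.268778 = -0.863242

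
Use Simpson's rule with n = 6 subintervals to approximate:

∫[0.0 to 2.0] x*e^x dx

f(x) = x*e^x
a = 0.0, b = 2.0, n = 6
h = (b - a)/n = 0.333333

Simpson's rule: (h/3)[f(x₀) + 4f(x₁) + 2f(x₂) + ... + f(xₙ)]

x_0 = 0.0000, f(x_0) = 0.000000, coefficient = 1
x_1 = 0.3333, f(x_1) = 0.465204, coefficient = 4
x_2 = 0.6667, f(x_2) = 1.298489, coefficient = 2
x_3 = 1.0000, f(x_3) = 2.718282, coefficient = 4
x_4 = 1.3333, f(x_4) = 5.058224, coefficient = 2
x_5 = 1.6667, f(x_5) = 8.824150, coefficient = 4
x_6 = 2.0000, f(x_6) = 14.778112, coefficient = 1

I ≈ (0.333333/3) × 75.522083 = 8.391343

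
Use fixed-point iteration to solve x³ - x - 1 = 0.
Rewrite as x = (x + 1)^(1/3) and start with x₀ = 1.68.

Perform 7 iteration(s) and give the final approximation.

Equation: x³ - x - 1 = 0
Fixed-point form: x = (x + 1)^(1/3)
x₀ = 1.68

x_1 = g(1.680000) = 1.389030
x_2 = g(1.389030) = 1.336823
x_3 = g(1.336823) = 1.327013
x_4 = g(1.327013) = 1.325154
x_5 = g(1.325154) = 1.324801
x_6 = g(1.324801) = 1.324734
x_7 = g(1.324734) = 1.324721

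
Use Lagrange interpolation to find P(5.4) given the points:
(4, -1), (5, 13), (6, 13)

Lagrange interpolation formula:
P(x) = Σ yᵢ × Lᵢ(x)
where Lᵢ(x) = Π_{j≠i} (x - xⱼ)/(xᵢ - xⱼ)

L_0(5.4) = (5.4 - 5)/(4 - 5) × (5.4 - 6)/(4 - 6) = -0.120000
L_1(5.4) = (5.4 - 4)/(5 - 4) × (5.4 - 6)/(5 - 6) = 0.840000
L_2(5.4) = (5.4 - 4)/(6 - 4) × (5.4 - 5)/(6 - 5) = 0.280000

P(5.4) = (-1)×L_0(5.4) + 13×L_1(5.4) + 13×L_2(5.4)
P(5.4) = 14.680000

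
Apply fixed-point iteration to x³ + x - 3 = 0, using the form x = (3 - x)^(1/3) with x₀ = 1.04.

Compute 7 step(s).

Equation: x³ + x - 3 = 0
Fixed-point form: x = (3 - x)^(1/3)
x₀ = 1.04

x_1 = g(1.040000) = 1.251465
x_2 = g(1.251465) = 1.204735
x_3 = g(1.204735) = 1.215373
x_4 = g(1.215373) = 1.212967
x_5 = g(1.212967) = 1.213512
x_6 = g(1.213512) = 1.213389
x_7 = g(1.213389) = 1.213417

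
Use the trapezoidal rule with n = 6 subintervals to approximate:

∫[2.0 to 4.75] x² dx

f(x) = x²
a = 2.0, b = 4.75, n = 6
h = (b - a)/n = 0.458333

Trapezoidal rule: (h/2)[f(x₀) + 2f(x₁) + 2f(x₂) + ... + f(xₙ)]

x_0 = 2.0000, f(x_0) = 4.000000, coefficient = 1
x_1 = 2.4583, f(x_1) = 6.043403, coefficient = 2
x_2 = 2.9167, f(x_2) = 8.506944, coefficient = 2
x_3 = 3.3750, f(x_3) = 11.390625, coefficient = 2
x_4 = 3.8333, f(x_4) = 14.694444, coefficient = 2
x_5 = 4.2917, f(x_5) = 18.418403, coefficient = 2
x_6 = 4.7500, f(x_6) = 22.562500, coefficient = 1

I ≈ (0.458333/2) × 144.670139 = 33.153573
Exact value: 33.057292
Error: 0.096282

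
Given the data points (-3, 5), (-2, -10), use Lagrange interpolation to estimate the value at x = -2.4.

Lagrange interpolation formula:
P(x) = Σ yᵢ × Lᵢ(x)
where Lᵢ(x) = Π_{j≠i} (x - xⱼ)/(xᵢ - xⱼ)

L_0(-2.4) = (-2.4 - (-2))/(-3 - (-2)) = 0.400000
L_1(-2.4) = (-2.4 - (-3))/(-2 - (-3)) = 0.600000

P(-2.4) = 5×L_0(-2.4) + (-10)×L_1(-2.4)
P(-2.4) = -4.000000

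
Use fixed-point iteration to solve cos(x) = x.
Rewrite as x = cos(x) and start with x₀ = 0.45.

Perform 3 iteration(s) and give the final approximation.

Equation: cos(x) = x
Fixed-point form: x = cos(x)
x₀ = 0.45

x_1 = g(0.450000) = 0.900447
x_2 = g(0.900447) = 0.621260
x_3 = g(0.621260) = 0.813146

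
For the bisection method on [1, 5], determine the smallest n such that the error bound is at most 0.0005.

We need (b-a)/2^n ≤ 0.0005
(5 - 1)/2^n ≤ 0.0005
4/2^n ≤ 0.0005
2^n ≥ 8000
n ≥ log₂(8000) = 12.97
n ≥ 13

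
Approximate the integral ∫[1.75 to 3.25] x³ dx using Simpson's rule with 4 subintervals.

f(x) = x³
a = 1.75, b = 3.25, n = 4
h = (b - a)/n = 0.375000

Simpson's rule: (h/3)[f(x₀) + 4f(x₁) + 2f(x₂) + ... + f(xₙ)]

x_0 = 1.7500, f(x_0) = 5.359375, coefficient = 1
x_1 = 2.1250, f(x_1) = 9.595703, coefficient = 4
x_2 = 2.5000, f(x_2) = 15.625000, coefficient = 2
x_3 = 2.8750, f(x_3) = 23.763672, coefficient = 4
x_4 = 3.2500, f(x_4) = 34.328125, coefficient = 1

I ≈ (0.375000/3) × 204.375000 = 25.546875
Exact value: 25.546875
Error: 0.000000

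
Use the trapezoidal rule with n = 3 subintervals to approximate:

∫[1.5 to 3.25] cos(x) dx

f(x) = cos(x)
a = 1.5, b = 3.25, n = 3
h = (b - a)/n = 0.583333

Trapezoidal rule: (h/2)[f(x₀) + 2f(x₁) + 2f(x₂) + ... + f(xₙ)]

x_0 = 1.5000, f(x_0) = 0.070737, coefficient = 1
x_1 = 2.0833, f(x_1) = -0.490390, coefficient = 2
x_2 = 2.6667, f(x_2) = -0.889327, coefficient = 2
x_3 = 3.2500, f(x_3) = -0.994130, coefficient = 1

I ≈ (0.583333/2) × -3.682825 = -1.074157
Exact value: -1.105690
Error: 0.031533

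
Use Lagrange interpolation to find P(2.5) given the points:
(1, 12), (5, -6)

Lagrange interpolation formula:
P(x) = Σ yᵢ × Lᵢ(x)
where Lᵢ(x) = Π_{j≠i} (x - xⱼ)/(xᵢ - xⱼ)

L_0(2.5) = (2.5 - 5)/(1 - 5) = 0.625000
L_1(2.5) = (2.5 - 1)/(5 - 1) = 0.375000

P(2.5) = 12×L_0(2.5) + (-6)×L_1(2.5)
P(2.5) = 5.250000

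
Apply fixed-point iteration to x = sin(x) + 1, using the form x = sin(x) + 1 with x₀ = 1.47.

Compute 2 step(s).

Equation: x = sin(x) + 1
Fixed-point form: x = sin(x) + 1
x₀ = 1.47

x_1 = g(1.470000) = 1.994924
x_2 = g(1.994924) = 1.911398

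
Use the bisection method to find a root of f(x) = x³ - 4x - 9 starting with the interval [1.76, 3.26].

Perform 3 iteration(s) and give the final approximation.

f(x) = x³ - 4x - 9
Initial interval: [1.76, 3.26]

Iteration 1:
  c_1 = (1.760000 + 3.260000)/2 = 2.510000
  f(c_1) = f(2.510000) = -3.226749
  f(a) × f(c) ≥ 0, new interval: [2.510000, 3.260000]
Iteration 2:
  c_2 = (2.510000 + 3.260000)/2 = 2.885000
  f(c_2) = f(2.885000) = 3.472504
  f(a) × f(c) < 0, new interval: [2.510000, 2.885000]
Iteration 3:
  c_3 = (2.510000 + 2.885000)/2 = 2.697500
  f(c_3) = f(2.697500) = -0.161624
  f(a) × f(c) ≥ 0, new interval: [2.697500, 2.885000]

After 3 iteration(s), the approximation is c_3 = 2.697500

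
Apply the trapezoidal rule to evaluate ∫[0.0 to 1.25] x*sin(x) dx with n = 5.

f(x) = x*sin(x)
a = 0.0, b = 1.25, n = 5
h = (b - a)/n = 0.250000

Trapezoidal rule: (h/2)[f(x₀) + 2f(x₁) + 2f(x₂) + ... + f(xₙ)]

x_0 = 0.0000, f(x_0) = 0.000000, coefficient = 1
x_1 = 0.2500, f(x_1) = 0.061851, coefficient = 2
x_2 = 0.5000, f(x_2) = 0.239713, coefficient = 2
x_3 = 0.7500, f(x_3) = 0.511229, coefficient = 2
x_4 = 1.0000, f(x_4) = 0.841471, coefficient = 2
x_5 = 1.2500, f(x_5) = 1.186231, coefficient = 1

I ≈ (0.250000/2) × 4.494758 = 0.561845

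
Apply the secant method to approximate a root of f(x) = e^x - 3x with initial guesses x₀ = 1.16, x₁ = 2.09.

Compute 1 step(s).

f(x) = e^x - 3x
x₀ = 1.16, x₁ = 2.09

Secant formula: x_{n+1} = x_n - f(x_n)(x_n - x_{n-1})/(f(x_n) - f(x_{n-1}))

Iteration 1:
  f(1.160000) = -0.290067
  f(2.090000) = 1.814915
  x_2 = 2.090000 - 1.814915×(2.090000 - 1.160000)/(1.814915 - (-0.290067))
       = 1.288154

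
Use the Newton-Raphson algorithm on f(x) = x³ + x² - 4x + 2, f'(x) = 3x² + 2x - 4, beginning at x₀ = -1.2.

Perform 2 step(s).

f(x) = x³ + x² - 4x + 2
f'(x) = 3x² + 2x - 4
x₀ = -1.2

Newton-Raphson formula: x_{n+1} = x_n - f(x_n)/f'(x_n)

Iteration 1:
  f(-1.200000) = 6.512000
  f'(-1.200000) = -2.080000
  x_1 = -1.200000 - 6.512000/(-2.080000) = 1.930769
Iteration 2:
  f(1.930769) = 5.202449
  f'(1.930769) = 11.045148
  x_2 = 1.930769 - 5.202449/11.045148 = 1.459753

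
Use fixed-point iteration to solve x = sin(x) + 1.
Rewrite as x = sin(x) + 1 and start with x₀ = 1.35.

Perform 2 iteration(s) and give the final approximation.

Equation: x = sin(x) + 1
Fixed-point form: x = sin(x) + 1
x₀ = 1.35

x_1 = g(1.350000) = 1.975723
x_2 = g(1.975723) = 1.919131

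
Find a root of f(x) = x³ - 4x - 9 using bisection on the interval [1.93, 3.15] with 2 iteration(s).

f(x) = x³ - 4x - 9
Initial interval: [1.93, 3.15]

Iteration 1:
  c_1 = (1.930000 + 3.150000)/2 = 2.540000
  f(c_1) = f(2.540000) = -2.772936
  f(a) × f(c) ≥ 0, new interval: [2.540000, 3.150000]
Iteration 2:
  c_2 = (2.540000 + 3.150000)/2 = 2.845000
  f(c_2) = f(2.845000) = 2.647501
  f(a) × f(c) < 0, new interval: [2.540000, 2.845000]

After 2 iteration(s), the approximation is c_2 = 2.845000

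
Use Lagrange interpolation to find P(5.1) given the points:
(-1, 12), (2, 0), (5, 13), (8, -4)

Lagrange interpolation formula:
P(x) = Σ yᵢ × Lᵢ(x)
where Lᵢ(x) = Π_{j≠i} (x - xⱼ)/(xᵢ - xⱼ)

L_0(5.1) = (5.1 - 2)/(-1 - 2) × (5.1 - 5)/(-1 - 5) × (5.1 - 8)/(-1 - 8) = 0.005549
L_1(5.1) = (5.1 - (-1))/(2 - (-1)) × (5.1 - 5)/(2 - 5) × (5.1 - 8)/(2 - 8) = -0.032759
L_2(5.1) = (5.1 - (-1))/(5 - (-1)) × (5.1 - 2)/(5 - 2) × (5.1 - 8)/(5 - 8) = 1.015537
L_3(5.1) = (5.1 - (-1))/(8 - (-1)) × (5.1 - 2)/(8 - 2) × (5.1 - 5)/(8 - 5) = 0.011673

P(5.1) = 12×L_0(5.1) + 0×L_1(5.1) + 13×L_2(5.1) + (-4)×L_3(5.1)
P(5.1) = 13.221883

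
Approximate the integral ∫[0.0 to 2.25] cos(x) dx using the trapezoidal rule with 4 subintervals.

f(x) = cos(x)
a = 0.0, b = 2.25, n = 4
h = (b - a)/n = 0.562500

Trapezoidal rule: (h/2)[f(x₀) + 2f(x₁) + 2f(x₂) + ... + f(xₙ)]

x_0 = 0.0000, f(x_0) = 1.000000, coefficient = 1
x_1 = 0.5625, f(x_1) = 0.845924, coefficient = 2
x_2 = 1.1250, f(x_2) = 0.431177, coefficient = 2
x_3 = 1.6875, f(x_3) = -0.116439, coefficient = 2
x_4 = 2.2500, f(x_4) = -0.628174, coefficient = 1

I ≈ (0.562500/2) × 2.693151 = 0.757449
Exact value: 0.778073
Error: 0.020625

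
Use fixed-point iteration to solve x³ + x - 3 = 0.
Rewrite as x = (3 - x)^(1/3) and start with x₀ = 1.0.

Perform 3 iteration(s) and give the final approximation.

Equation: x³ + x - 3 = 0
Fixed-point form: x = (3 - x)^(1/3)
x₀ = 1.0

x_1 = g(1.000000) = 1.259921
x_2 = g(1.259921) = 1.202790
x_3 = g(1.202790) = 1.215812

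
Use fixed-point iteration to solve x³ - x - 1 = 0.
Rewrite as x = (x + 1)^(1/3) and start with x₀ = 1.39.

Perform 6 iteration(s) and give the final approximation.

Equation: x³ - x - 1 = 0
Fixed-point form: x = (x + 1)^(1/3)
x₀ = 1.39

x_1 = g(1.390000) = 1.337004
x_2 = g(1.337004) = 1.327048
x_3 = g(1.327048) = 1.325160
x_4 = g(1.325160) = 1.324802
x_5 = g(1.324802) = 1.324734
x_6 = g(1.324734) = 1.324721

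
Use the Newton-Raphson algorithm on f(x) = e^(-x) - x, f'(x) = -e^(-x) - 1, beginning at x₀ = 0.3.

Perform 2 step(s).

f(x) = e^(-x) - x
f'(x) = -e^(-x) - 1
x₀ = 0.3

Newton-Raphson formula: x_{n+1} = x_n - f(x_n)/f'(x_n)

Iteration 1:
  f(0.300000) = 0.440818
  f'(0.300000) = -1.740818
  x_1 = 0.300000 - 0.440818/(-1.740818) = 0.553225
Iteration 2:
  f(0.553225) = 0.021868
  f'(0.553225) = -1.575092
  x_2 = 0.553225 - 0.021868/(-1.575092) = 0.567108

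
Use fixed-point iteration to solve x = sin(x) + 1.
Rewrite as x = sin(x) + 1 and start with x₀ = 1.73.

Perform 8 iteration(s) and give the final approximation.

Equation: x = sin(x) + 1
Fixed-point form: x = sin(x) + 1
x₀ = 1.73

x_1 = g(1.730000) = 1.987354
x_2 = g(1.987354) = 1.914487
x_3 = g(1.914487) = 1.941517
x_4 = g(1.941517) = 1.932066
x_5 = g(1.932066) = 1.935449
x_6 = g(1.935449) = 1.934248
x_7 = g(1.934248) = 1.934675
x_8 = g(1.934675) = 1.934523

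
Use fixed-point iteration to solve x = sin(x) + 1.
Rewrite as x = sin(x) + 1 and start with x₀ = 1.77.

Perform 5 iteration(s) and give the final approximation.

Equation: x = sin(x) + 1
Fixed-point form: x = sin(x) + 1
x₀ = 1.77

x_1 = g(1.770000) = 1.980224
x_2 = g(1.980224) = 1.917349
x_3 = g(1.917349) = 1.940549
x_4 = g(1.940549) = 1.932417
x_5 = g(1.932417) = 1.935325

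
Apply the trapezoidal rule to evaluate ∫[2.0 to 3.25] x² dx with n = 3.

f(x) = x²
a = 2.0, b = 3.25, n = 3
h = (b - a)/n = 0.416667

Trapezoidal rule: (h/2)[f(x₀) + 2f(x₁) + 2f(x₂) + ... + f(xₙ)]

x_0 = 2.0000, f(x_0) = 4.000000, coefficient = 1
x_1 = 2.4167, f(x_1) = 5.840278, coefficient = 2
x_2 = 2.8333, f(x_2) = 8.027778, coefficient = 2
x_3 = 3.2500, f(x_3) = 10.562500, coefficient = 1

I ≈ (0.416667/2) × 42.298611 = 8.812211
Exact value: 8.776042
Error: 0.036169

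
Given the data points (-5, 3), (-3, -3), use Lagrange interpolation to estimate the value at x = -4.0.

Lagrange interpolation formula:
P(x) = Σ yᵢ × Lᵢ(x)
where Lᵢ(x) = Π_{j≠i} (x - xⱼ)/(xᵢ - xⱼ)

L_0(-4.0) = (-4.0 - (-3))/(-5 - (-3)) = 0.500000
L_1(-4.0) = (-4.0 - (-5))/(-3 - (-5)) = 0.500000

P(-4.0) = 3×L_0(-4.0) + (-3)×L_1(-4.0)
P(-4.0) = 0.000000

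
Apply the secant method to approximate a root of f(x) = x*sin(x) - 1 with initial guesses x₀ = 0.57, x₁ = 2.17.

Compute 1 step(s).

f(x) = x*sin(x) - 1
x₀ = 0.57, x₁ = 2.17

Secant formula: x_{n+1} = x_n - f(x_n)(x_n - x_{n-1})/(f(x_n) - f(x_{n-1}))

Iteration 1:
  f(0.570000) = -0.692410
  f(2.170000) = 0.791953
  x_2 = 2.170000 - 0.791953×(2.170000 - 0.570000)/(0.791953 - (-0.692410))
       = 1.316351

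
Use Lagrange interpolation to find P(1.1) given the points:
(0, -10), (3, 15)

Lagrange interpolation formula:
P(x) = Σ yᵢ × Lᵢ(x)
where Lᵢ(x) = Π_{j≠i} (x - xⱼ)/(xᵢ - xⱼ)

L_0(1.1) = (1.1 - 3)/(0 - 3) = 0.633333
L_1(1.1) = (1.1 - 0)/(3 - 0) = 0.366667

P(1.1) = (-10)×L_0(1.1) + 15×L_1(1.1)
P(1.1) = -0.833333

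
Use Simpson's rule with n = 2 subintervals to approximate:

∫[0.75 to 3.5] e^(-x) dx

f(x) = e^(-x)
a = 0.75, b = 3.5, n = 2
h = (b - a)/n = 1.375000

Simpson's rule: (h/3)[f(x₀) + 4f(x₁) + 2f(x₂) + ... + f(xₙ)]

x_0 = 0.7500, f(x_0) = 0.472367, coefficient = 1
x_1 = 2.1250, f(x_1) = 0.119433, coefficient = 4
x_2 = 3.5000, f(x_2) = 0.030197, coefficient = 1

I ≈ (1.375000/3) × 0.980296 = 0.449302
Exact value: 0.442169
Error: 0.007133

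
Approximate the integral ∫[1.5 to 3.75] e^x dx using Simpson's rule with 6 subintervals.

f(x) = e^x
a = 1.5, b = 3.75, n = 6
h = (b - a)/n = 0.375000

Simpson's rule: (h/3)[f(x₀) + 4f(x₁) + 2f(x₂) + ... + f(xₙ)]

x_0 = 1.5000, f(x_0) = 4.481689, coefficient = 1
x_1 = 1.8750, f(x_1) = 6.520819, coefficient = 4
x_2 = 2.2500, f(x_2) = 9.487736, coefficient = 2
x_3 = 2.6250, f(x_3) = 13.804574, coefficient = 4
x_4 = 3.0000, f(x_4) = 20.085537, coefficient = 2
x_5 = 3.3750, f(x_5) = 29.224284, coefficient = 4
x_6 = 3.7500, f(x_6) = 42.521082, coefficient = 1

I ≈ (0.375000/3) × 304.348025 = 38.043503
Exact value: 38.039393
Error: 0.004110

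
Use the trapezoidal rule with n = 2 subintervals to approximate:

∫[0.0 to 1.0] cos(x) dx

f(x) = cos(x)
a = 0.0, b = 1.0, n = 2
h = (b - a)/n = 0.500000

Trapezoidal rule: (h/2)[f(x₀) + 2f(x₁) + 2f(x₂) + ... + f(xₙ)]

x_0 = 0.0000, f(x_0) = 1.000000, coefficient = 1
x_1 = 0.5000, f(x_1) = 0.877583, coefficient = 2
x_2 = 1.0000, f(x_2) = 0.540302, coefficient = 1

I ≈ (0.500000/2) × 3.295467 = 0.823867
Exact value: 0.841471
Error: 0.017604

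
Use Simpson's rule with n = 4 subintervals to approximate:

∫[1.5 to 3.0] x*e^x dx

f(x) = x*e^x
a = 1.5, b = 3.0, n = 4
h = (b - a)/n = 0.375000

Simpson's rule: (h/3)[f(x₀) + 4f(x₁) + 2f(x₂) + ... + f(xₙ)]

x_0 = 1.5000, f(x_0) = 6.722534, coefficient = 1
x_1 = 1.8750, f(x_1) = 12.226536, coefficient = 4
x_2 = 2.2500, f(x_2) = 21.347406, coefficient = 2
x_3 = 2.6250, f(x_3) = 36.237007, coefficient = 4
x_4 = 3.0000, f(x_4) = 60.256611, coefficient = 1

I ≈ (0.375000/3) × 303.528128 = 37.941016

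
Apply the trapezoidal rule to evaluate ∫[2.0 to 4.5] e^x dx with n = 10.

f(x) = e^x
a = 2.0, b = 4.5, n = 10
h = (b - a)/n = 0.250000

Trapezoidal rule: (h/2)[f(x₀) + 2f(x₁) + 2f(x₂) + ... + f(xₙ)]

x_0 = 2.0000, f(x_0) = 7.389056, coefficient = 1
x_1 = 2.2500, f(x_1) = 9.487736, coefficient = 2
x_2 = 2.5000, f(x_2) = 12.182494, coefficient = 2
x_3 = 2.7500, f(x_3) = 15.642632, coefficient = 2
x_4 = 3.0000, f(x_4) = 20.085537, coefficient = 2
x_5 = 3.2500, f(x_5) = 25.790340, coefficient = 2
x_6 = 3.5000, f(x_6) = 33.115452, coefficient = 2
x_7 = 3.7500, f(x_7) = 42.521082, coefficient = 2
x_8 = 4.0000, f(x_8) = 54.598150, coefficient = 2
x_9 = 4.2500, f(x_9) = 70.105412, coefficient = 2
x_10 = 4.5000, f(x_10) = 90.017131, coefficient = 1

I ≈ (0.250000/2) × 664.463857 = 83.057982
Exact value: 82.628075
Error: 0.429907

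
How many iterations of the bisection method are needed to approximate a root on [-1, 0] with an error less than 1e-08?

We need (b-a)/2^n ≤ 1e-08
(0 - (-1))/2^n ≤ 1e-08
1/2^n ≤ 1e-08
2^n ≥ 100000000
n ≥ log₂(100000000) = 26.58
n ≥ 27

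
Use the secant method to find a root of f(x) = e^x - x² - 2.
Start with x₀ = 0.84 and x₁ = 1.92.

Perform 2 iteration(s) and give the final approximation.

f(x) = e^x - x² - 2
x₀ = 0.84, x₁ = 1.92

Secant formula: x_{n+1} = x_n - f(x_n)(x_n - x_{n-1})/(f(x_n) - f(x_{n-1}))

Iteration 1:
  f(0.840000) = -0.389233
  f(1.920000) = 1.134558
  x_2 = 1.920000 - 1.134558×(1.920000 - 0.840000)/(1.134558 - (-0.389233))
       = 1.115872
Iteration 2:
  f(1.920000) = 1.134558
  f(1.115872) = -0.192942
  x_3 = 1.115872 - (-0.192942)×(1.115872 - 1.920000)/(-0.192942 - 1.134558)
       = 1.232746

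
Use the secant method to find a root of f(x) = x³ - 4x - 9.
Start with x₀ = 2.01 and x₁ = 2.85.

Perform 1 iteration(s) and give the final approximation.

f(x) = x³ - 4x - 9
x₀ = 2.01, x₁ = 2.85

Secant formula: x_{n+1} = x_n - f(x_n)(x_n - x_{n-1})/(f(x_n) - f(x_{n-1}))

Iteration 1:
  f(2.010000) = -8.919399
  f(2.850000) = 2.749125
  x_2 = 2.850000 - 2.749125×(2.850000 - 2.010000)/(2.749125 - (-8.919399))
       = 2.652095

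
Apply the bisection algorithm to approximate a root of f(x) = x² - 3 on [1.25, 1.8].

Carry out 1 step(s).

f(x) = x² - 3
Initial interval: [1.25, 1.8]

Iteration 1:
  c_1 = (1.250000 + 1.800000)/2 = 1.525000
  f(c_1) = f(1.525000) = -0.674375
  f(a) × f(c) ≥ 0, new interval: [1.525000, 1.800000]

After 1 iteration(s), the approximation is c_1 = 1.525000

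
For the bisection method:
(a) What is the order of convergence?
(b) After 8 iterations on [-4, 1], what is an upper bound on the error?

(a) Bisection has linear (order 1) convergence; the error is halved each step.

(b) Error bound = (b-a)/2^n = (1 - (-4))/2^{8}
    = 5/2^{8}

(a) 1 (linear); (b) error ≤ 1.95e-02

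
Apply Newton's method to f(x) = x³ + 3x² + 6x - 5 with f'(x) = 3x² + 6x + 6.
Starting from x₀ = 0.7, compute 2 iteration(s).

f(x) = x³ + 3x² + 6x - 5
f'(x) = 3x² + 6x + 6
x₀ = 0.7

Newton-Raphson formula: x_{n+1} = x_n - f(x_n)/f'(x_n)

Iteration 1:
  f(0.700000) = 1.013000
  f'(0.700000) = 11.670000
  x_1 = 0.700000 - 1.013000/11.670000 = 0.613196
Iteration 2:
  f(0.613196) = 0.037774
  f'(0.613196) = 10.807206
  x_2 = 0.613196 - 0.037774/10.807206 = 0.609701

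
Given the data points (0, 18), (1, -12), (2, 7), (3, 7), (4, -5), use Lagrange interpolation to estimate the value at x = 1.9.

Lagrange interpolation formula:
P(x) = Σ yᵢ × Lᵢ(x)
where Lᵢ(x) = Π_{j≠i} (x - xⱼ)/(xᵢ - xⱼ)

L_0(1.9) = (1.9 - 1)/(0 - 1) × (1.9 - 2)/(0 - 2) × (1.9 - 3)/(0 - 3) × (1.9 - 4)/(0 - 4) = -0.008663
L_1(1.9) = (1.9 - 0)/(1 - 0) × (1.9 - 2)/(1 - 2) × (1.9 - 3)/(1 - 3) × (1.9 - 4)/(1 - 4) = 0.073150
L_2(1.9) = (1.9 - 0)/(2 - 0) × (1.9 - 1)/(2 - 1) × (1.9 - 3)/(2 - 3) × (1.9 - 4)/(2 - 4) = 0.987525
L_3(1.9) = (1.9 - 0)/(3 - 0) × (1.9 - 1)/(3 - 1) × (1.9 - 2)/(3 - 2) × (1.9 - 4)/(3 - 4) = -0.059850
L_4(1.9) = (1.9 - 0)/(4 - 0) × (1.9 - 1)/(4 - 1) × (1.9 - 2)/(4 - 2) × (1.9 - 3)/(4 - 3) = 0.007838

P(1.9) = 18×L_0(1.9) + (-12)×L_1(1.9) + 7×L_2(1.9) + 7×L_3(1.9) + (-5)×L_4(1.9)
P(1.9) = 5.420812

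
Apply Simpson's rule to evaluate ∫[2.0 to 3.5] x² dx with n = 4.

f(x) = x²
a = 2.0, b = 3.5, n = 4
h = (b - a)/n = 0.375000

Simpson's rule: (h/3)[f(x₀) + 4f(x₁) + 2f(x₂) + ... + f(xₙ)]

x_0 = 2.0000, f(x_0) = 4.000000, coefficient = 1
x_1 = 2.3750, f(x_1) = 5.640625, coefficient = 4
x_2 = 2.7500, f(x_2) = 7.562500, coefficient = 2
x_3 = 3.1250, f(x_3) = 9.765625, coefficient = 4
x_4 = 3.5000, f(x_4) = 12.250000, coefficient = 1

I ≈ (0.375000/3) × 93.000000 = 11.625000
Exact value: 11.625000
Error: 0.000000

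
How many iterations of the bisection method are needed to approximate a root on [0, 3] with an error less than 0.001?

We need (b-a)/2^n ≤ 0.001
(3 - 0)/2^n ≤ 0.001
3/2^n ≤ 0.001
2^n ≥ 3000
n ≥ log₂(3000) = 11.55
n ≥ 12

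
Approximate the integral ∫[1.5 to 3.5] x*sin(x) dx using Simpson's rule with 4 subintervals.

f(x) = x*sin(x)
a = 1.5, b = 3.5, n = 4
h = (b - a)/n = 0.500000

Simpson's rule: (h/3)[f(x₀) + 4f(x₁) + 2f(x₂) + ... + f(xₙ)]

x_0 = 1.5000, f(x_0) = 1.496242, coefficient = 1
x_1 = 2.0000, f(x_1) = 1.818595, coefficient = 4
x_2 = 2.5000, f(x_2) = 1.496180, coefficient = 2
x_3 = 3.0000, f(x_3) = 0.423360, coefficient = 4
x_4 = 3.5000, f(x_4) = -1.227741, coefficient = 1

I ≈ (0.500000/3) × 12.228681 = 2.038114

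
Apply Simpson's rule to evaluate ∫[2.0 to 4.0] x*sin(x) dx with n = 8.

f(x) = x*sin(x)
a = 2.0, b = 4.0, n = 8
h = (b - a)/n = 0.250000

Simpson's rule: (h/3)[f(x₀) + 4f(x₁) + 2f(x₂) + ... + f(xₙ)]

x_0 = 2.0000, f(x_0) = 1.818595, coefficient = 1
x_1 = 2.2500, f(x_1) = 1.750665, coefficient = 4
x_2 = 2.5000, f(x_2) = 1.496180, coefficient = 2
x_3 = 2.7500, f(x_3) = 1.049568, coefficient = 4
x_4 = 3.0000, f(x_4) = 0.423360, coefficient = 2
x_5 = 3.2500, f(x_5) = -0.351634, coefficient = 4
x_6 = 3.5000, f(x_6) = -1.227741, coefficient = 2
x_7 = 3.7500, f(x_7) = -2.143355, coefficient = 4
x_8 = 4.0000, f(x_8) = -3.027210, coefficient = 1

I ≈ (0.250000/3) × 1.395956 = 0.116330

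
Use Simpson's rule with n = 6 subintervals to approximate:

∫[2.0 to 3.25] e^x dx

f(x) = e^x
a = 2.0, b = 3.25, n = 6
h = (b - a)/n = 0.208333

Simpson's rule: (h/3)[f(x₀) + 4f(x₁) + 2f(x₂) + ... + f(xₙ)]

x_0 = 2.0000, f(x_0) = 7.389056, coefficient = 1
x_1 = 2.2083, f(x_1) = 9.100536, coefficient = 4
x_2 = 2.4167, f(x_2) = 11.208436, coefficient = 2
x_3 = 2.6250, f(x_3) = 13.804574, coefficient = 4
x_4 = 2.8333, f(x_4) = 17.002040, coefficient = 2
x_5 = 3.0417, f(x_5) = 20.940114, coefficient = 4
x_6 = 3.2500, f(x_6) = 25.790340, coefficient = 1

I ≈ (0.208333/3) × 264.981246 = 18.401475
Exact value: 18.401284
Error: 0.000192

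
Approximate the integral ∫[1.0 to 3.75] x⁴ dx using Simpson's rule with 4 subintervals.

f(x) = x⁴
a = 1.0, b = 3.75, n = 4
h = (b - a)/n = 0.687500

Simpson's rule: (h/3)[f(x₀) + 4f(x₁) + 2f(x₂) + ... + f(xₙ)]

x_0 = 1.0000, f(x_0) = 1.000000, coefficient = 1
x_1 = 1.6875, f(x_1) = 8.109146, coefficient = 4
x_2 = 2.3750, f(x_2) = 31.816650, coefficient = 2
x_3 = 3.0625, f(x_3) = 87.963882, coefficient = 4
x_4 = 3.7500, f(x_4) = 197.753906, coefficient = 1

I ≈ (0.687500/3) × 646.679321 = 148.197344
Exact value: 148.115430
Error: 0.081915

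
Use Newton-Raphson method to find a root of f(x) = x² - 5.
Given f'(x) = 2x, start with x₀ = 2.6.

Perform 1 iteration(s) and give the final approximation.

f(x) = x² - 5
f'(x) = 2x
x₀ = 2.6

Newton-Raphson formula: x_{n+1} = x_n - f(x_n)/f'(x_n)

Iteration 1:
  f(2.600000) = 1.760000
  f'(2.600000) = 5.200000
  x_1 = 2.600000 - 1.760000/5.200000 = 2.261538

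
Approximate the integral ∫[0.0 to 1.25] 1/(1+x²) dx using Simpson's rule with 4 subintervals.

f(x) = 1/(1+x²)
a = 0.0, b = 1.25, n = 4
h = (b - a)/n = 0.312500

Simpson's rule: (h/3)[f(x₀) + 4f(x₁) + 2f(x₂) + ... + f(xₙ)]

x_0 = 0.0000, f(x_0) = 1.000000, coefficient = 1
x_1 = 0.3125, f(x_1) = 0.911032, coefficient = 4
x_2 = 0.6250, f(x_2) = 0.719101, coefficient = 2
x_3 = 0.9375, f(x_3) = 0.532225, coefficient = 4
x_4 = 1.2500, f(x_4) = 0.390244, coefficient = 1

I ≈ (0.312500/3) × 8.601472 = 0.895987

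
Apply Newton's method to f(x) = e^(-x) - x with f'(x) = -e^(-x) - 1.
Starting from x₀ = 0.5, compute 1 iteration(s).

f(x) = e^(-x) - x
f'(x) = -e^(-x) - 1
x₀ = 0.5

Newton-Raphson formula: x_{n+1} = x_n - f(x_n)/f'(x_n)

Iteration 1:
  f(0.500000) = 0.106531
  f'(0.500000) = -1.606531
  x_1 = 0.500000 - 0.106531/(-1.606531) = 0.566311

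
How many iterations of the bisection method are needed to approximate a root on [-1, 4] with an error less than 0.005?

We need (b-a)/2^n ≤ 0.005
(4 - (-1))/2^n ≤ 0.005
5/2^n ≤ 0.005
2^n ≥ 1000
n ≥ log₂(1000) = 9.97
n ≥ 10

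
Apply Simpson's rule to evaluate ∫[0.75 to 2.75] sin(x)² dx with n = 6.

f(x) = sin(x)²
a = 0.75, b = 2.75, n = 6
h = (b - a)/n = 0.333333

Simpson's rule: (h/3)[f(x₀) + 4f(x₁) + 2f(x₂) + ... + f(xₙ)]

x_0 = 0.7500, f(x_0) = 0.464631, coefficient = 1
x_1 = 1.0833, f(x_1) = 0.780615, coefficient = 4
x_2 = 1.4167, f(x_2) = 0.976432, coefficient = 2
x_3 = 1.7500, f(x_3) = 0.968228, coefficient = 4
x_4 = 2.0833, f(x_4) = 0.759518, coefficient = 2
x_5 = 2.4167, f(x_5) = 0.439675, coefficient = 4
x_6 = 2.7500, f(x_6) = 0.145665, coefficient = 1

I ≈ (0.333333/3) × 12.836268 = 1.426252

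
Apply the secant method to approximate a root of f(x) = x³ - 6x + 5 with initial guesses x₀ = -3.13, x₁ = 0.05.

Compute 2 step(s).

f(x) = x³ - 6x + 5
x₀ = -3.13, x₁ = 0.05

Secant formula: x_{n+1} = x_n - f(x_n)(x_n - x_{n-1})/(f(x_n) - f(x_{n-1}))

Iteration 1:
  f(-3.130000) = -6.884297
  f(0.050000) = 4.700125
  x_2 = 0.050000 - 4.700125×(0.050000 - (-3.130000))/(4.700125 - (-6.884297))
       = -1.240215
Iteration 2:
  f(0.050000) = 4.700125
  f(-1.240215) = 10.533674
  x_3 = -1.240215 - 10.533674×(-1.240215 - 0.050000)/(10.533674 - 4.700125)
       = 1.089534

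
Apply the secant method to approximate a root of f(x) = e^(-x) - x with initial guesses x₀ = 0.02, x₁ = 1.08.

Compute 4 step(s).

f(x) = e^(-x) - x
x₀ = 0.02, x₁ = 1.08

Secant formula: x_{n+1} = x_n - f(x_n)(x_n - x_{n-1})/(f(x_n) - f(x_{n-1}))

Iteration 1:
  f(0.020000) = 0.960199
  f(1.080000) = -0.740404
  x_2 = 1.080000 - (-0.740404)×(1.080000 - 0.020000)/(-0.740404 - 0.960199)
       = 0.618500
Iteration 2:
  f(1.080000) = -0.740404
  f(0.618500) = -0.079748
  x_3 = 0.618500 - (-0.079748)×(0.618500 - 1.080000)/(-0.079748 - (-0.740404))
       = 0.562792
Iteration 3:
  f(0.618500) = -0.079748
  f(0.562792) = 0.006824
  x_4 = 0.562792 - 0.006824×(0.562792 - 0.618500)/(0.006824 - (-0.079748))
       = 0.567183
Iteration 4:
  f(0.562792) = 0.006824
  f(0.567183) = -0.000063
  x_5 = 0.567183 - (-0.000063)×(0.567183 - 0.562792)/(-0.000063 - 0.006824)
       = 0.567143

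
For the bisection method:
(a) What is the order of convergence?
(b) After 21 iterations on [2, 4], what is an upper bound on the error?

(a) Bisection has linear (order 1) convergence; the error is halved each step.

(b) Error bound = (b-a)/2^n = (4 - 2)/2^{21}
    = 2/2^{21}

(a) 1 (linear); (b) error ≤ 9.54e-07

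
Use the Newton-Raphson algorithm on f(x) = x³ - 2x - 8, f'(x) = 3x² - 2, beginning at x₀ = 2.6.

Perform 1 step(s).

f(x) = x³ - 2x - 8
f'(x) = 3x² - 2
x₀ = 2.6

Newton-Raphson formula: x_{n+1} = x_n - f(x_n)/f'(x_n)

Iteration 1:
  f(2.600000) = 4.376000
  f'(2.600000) = 18.280000
  x_1 = 2.600000 - 4.376000/18.280000 = 2.360613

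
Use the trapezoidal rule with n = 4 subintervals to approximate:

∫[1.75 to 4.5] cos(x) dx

f(x) = cos(x)
a = 1.75, b = 4.5, n = 4
h = (b - a)/n = 0.687500

Trapezoidal rule: (h/2)[f(x₀) + 2f(x₁) + 2f(x₂) + ... + f(xₙ)]

x_0 = 1.7500, f(x_0) = -0.178246, coefficient = 1
x_1 = 2.4375, f(x_1) = -0.762199, coefficient = 2
x_2 = 3.1250, f(x_2) = -0.999862, coefficient = 2
x_3 = 3.8125, f(x_3) = -0.783258, coefficient = 2
x_4 = 4.5000, f(x_4) = -0.210796, coefficient = 1

I ≈ (0.687500/2) × -5.479681 = -1.883640
Exact value: -1.961516
Error: 0.077876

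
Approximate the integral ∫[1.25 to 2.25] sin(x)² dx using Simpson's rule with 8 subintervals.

f(x) = sin(x)²
a = 1.25, b = 2.25, n = 8
h = (b - a)/n = 0.125000

Simpson's rule: (h/3)[f(x₀) + 4f(x₁) + 2f(x₂) + ... + f(xₙ)]

x_0 = 1.2500, f(x_0) = 0.900572, coefficient = 1
x_1 = 1.3750, f(x_1) = 0.962151, coefficient = 4
x_2 = 1.5000, f(x_2) = 0.994996, coefficient = 2
x_3 = 1.6250, f(x_3) = 0.997065, coefficient = 4
x_4 = 1.7500, f(x_4) = 0.968228, coefficient = 2
x_5 = 1.8750, f(x_5) = 0.910280, coefficient = 4
x_6 = 2.0000, f(x_6) = 0.826822, coefficient = 2
x_7 = 2.1250, f(x_7) = 0.723044, coefficient = 4
x_8 = 2.2500, f(x_8) = 0.605398, coefficient = 1

I ≈ (0.125000/3) × 21.456220 = 0.894009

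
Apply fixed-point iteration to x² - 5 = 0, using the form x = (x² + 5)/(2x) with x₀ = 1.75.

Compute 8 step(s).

Equation: x² - 5 = 0
Fixed-point form: x = (x² + 5)/(2x)
x₀ = 1.75

x_1 = g(1.750000) = 2.303571
x_2 = g(2.303571) = 2.237057
x_3 = g(2.237057) = 2.236068
x_4 = g(2.236068) = 2.236068
x_5 = g(2.236068) = 2.236068
x_6 = g(2.236068) = 2.236068
x_7 = g(2.236068) = 2.236068
x_8 = g(2.236068) = 2.236068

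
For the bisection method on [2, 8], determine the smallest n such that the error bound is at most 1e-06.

We need (b-a)/2^n ≤ 1e-06
(8 - 2)/2^n ≤ 1e-06
6/2^n ≤ 1e-06
2^n ≥ 6000000
n ≥ log₂(6000000) = 22.52
n ≥ 23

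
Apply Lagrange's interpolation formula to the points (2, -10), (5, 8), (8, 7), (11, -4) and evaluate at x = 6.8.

Lagrange interpolation formula:
P(x) = Σ yᵢ × Lᵢ(x)
where Lᵢ(x) = Π_{j≠i} (x - xⱼ)/(xᵢ - xⱼ)

L_0(6.8) = (6.8 - 5)/(2 - 5) × (6.8 - 8)/(2 - 8) × (6.8 - 11)/(2 - 11) = -0.056000
L_1(6.8) = (6.8 - 2)/(5 - 2) × (6.8 - 8)/(5 - 8) × (6.8 - 11)/(5 - 11) = 0.448000
L_2(6.8) = (6.8 - 2)/(8 - 2) × (6.8 - 5)/(8 - 5) × (6.8 - 11)/(8 - 11) = 0.672000
L_3(6.8) = (6.8 - 2)/(11 - 2) × (6.8 - 5)/(11 - 5) × (6.8 - 8)/(11 - 8) = -0.064000

P(6.8) = (-10)×L_0(6.8) + 8×L_1(6.8) + 7×L_2(6.8) + (-4)×L_3(6.8)
P(6.8) = 9.104000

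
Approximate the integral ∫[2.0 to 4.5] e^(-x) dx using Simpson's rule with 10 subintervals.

f(x) = e^(-x)
a = 2.0, b = 4.5, n = 10
h = (b - a)/n = 0.250000

Simpson's rule: (h/3)[f(x₀) + 4f(x₁) + 2f(x₂) + ... + f(xₙ)]

x_0 = 2.0000, f(x_0) = 0.135335, coefficient = 1
x_1 = 2.2500, f(x_1) = 0.105399, coefficient = 4
x_2 = 2.5000, f(x_2) = 0.082085, coefficient = 2
x_3 = 2.7500, f(x_3) = 0.063928, coefficient = 4
x_4 = 3.0000, f(x_4) = 0.049787, coefficient = 2
x_5 = 3.2500, f(x_5) = 0.038774, coefficient = 4
x_6 = 3.5000, f(x_6) = 0.030197, coefficient = 2
x_7 = 3.7500, f(x_7) = 0.023518, coefficient = 4
x_8 = 4.0000, f(x_8) = 0.018316, coefficient = 2
x_9 = 4.2500, f(x_9) = 0.014264, coefficient = 4
x_10 = 4.5000, f(x_10) = 0.011109, coefficient = 1

I ≈ (0.250000/3) × 1.490748 = 0.124229
Exact value: 0.124226
Error: 0.000003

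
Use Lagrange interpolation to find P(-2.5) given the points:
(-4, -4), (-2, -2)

Lagrange interpolation formula:
P(x) = Σ yᵢ × Lᵢ(x)
where Lᵢ(x) = Π_{j≠i} (x - xⱼ)/(xᵢ - xⱼ)

L_0(-2.5) = (-2.5 - (-2))/(-4 - (-2)) = 0.250000
L_1(-2.5) = (-2.5 - (-4))/(-2 - (-4)) = 0.750000

P(-2.5) = (-4)×L_0(-2.5) + (-2)×L_1(-2.5)
P(-2.5) = -2.500000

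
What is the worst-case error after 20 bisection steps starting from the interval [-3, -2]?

Bisection error bound: |error| ≤ (b-a)/2^n
|error| ≤ (-2 - (-3))/2^20 = 1/2^20
|error| ≤ 0.0000009537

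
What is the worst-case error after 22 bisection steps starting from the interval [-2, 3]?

Bisection error bound: |error| ≤ (b-a)/2^n
|error| ≤ (3 - (-2))/2^22 = 5/2^22
|error| ≤ 0.0000011921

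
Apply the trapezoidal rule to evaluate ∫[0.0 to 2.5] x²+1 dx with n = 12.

f(x) = x²+1
a = 0.0, b = 2.5, n = 12
h = (b - a)/n = 0.208333

Trapezoidal rule: (h/2)[f(x₀) + 2f(x₁) + 2f(x₂) + ... + f(xₙ)]

x_0 = 0.0000, f(x_0) = 1.000000, coefficient = 1
x_1 = 0.2083, f(x_1) = 1.043403, coefficient = 2
x_2 = 0.4167, f(x_2) = 1.173611, coefficient = 2
x_3 = 0.6250, f(x_3) = 1.390625, coefficient = 2
x_4 = 0.8333, f(x_4) = 1.694444, coefficient = 2
x_5 = 1.0417, f(x_5) = 2.085069, coefficient = 2
x_6 = 1.2500, f(x_6) = 2.562500, coefficient = 2
x_7 = 1.4583, f(x_7) = 3.126736, coefficient = 2
x_8 = 1.6667, f(x_8) = 3.777778, coefficient = 2
x_9 = 1.8750, f(x_9) = 4.515625, coefficient = 2
x_10 = 2.0833, f(x_10) = 5.340278, coefficient = 2
x_11 = 2.2917, f(x_11) = 6.251736, coefficient = 2
x_12 = 2.5000, f(x_12) = 7.250000, coefficient = 1

I ≈ (0.208333/2) × 74.173611 = 7.726418
Exact value: 7.708333
Error: 0.018084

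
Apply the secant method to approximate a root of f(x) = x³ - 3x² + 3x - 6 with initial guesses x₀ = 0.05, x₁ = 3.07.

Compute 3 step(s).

f(x) = x³ - 3x² + 3x - 6
x₀ = 0.05, x₁ = 3.07

Secant formula: x_{n+1} = x_n - f(x_n)(x_n - x_{n-1})/(f(x_n) - f(x_{n-1}))

Iteration 1:
  f(0.050000) = -5.857375
  f(3.070000) = 3.869743
  x_2 = 3.070000 - 3.869743×(3.070000 - 0.050000)/(3.869743 - (-5.857375))
       = 1.868552
Iteration 2:
  f(3.070000) = 3.869743
  f(1.868552) = -4.344779
  x_3 = 1.868552 - (-4.344779)×(1.868552 - 3.070000)/(-4.344779 - 3.869743)
       = 2.504015
Iteration 3:
  f(1.868552) = -4.344779
  f(2.504015) = -1.597824
  x_4 = 2.504015 - (-1.597824)×(2.504015 - 1.868552)/(-1.597824 - (-4.344779))
       = 2.873646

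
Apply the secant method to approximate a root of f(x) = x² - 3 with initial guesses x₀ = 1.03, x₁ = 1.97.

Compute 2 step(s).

f(x) = x² - 3
x₀ = 1.03, x₁ = 1.97

Secant formula: x_{n+1} = x_n - f(x_n)(x_n - x_{n-1})/(f(x_n) - f(x_{n-1}))

Iteration 1:
  f(1.030000) = -1.939100
  f(1.970000) = 0.880900
  x_2 = 1.970000 - 0.880900×(1.970000 - 1.030000)/(0.880900 - (-1.939100))
       = 1.676367
Iteration 2:
  f(1.970000) = 0.880900
  f(1.676367) = -0.189795
  x_3 = 1.676367 - (-0.189795)×(1.676367 - 1.970000)/(-0.189795 - 0.880900)
       = 1.728417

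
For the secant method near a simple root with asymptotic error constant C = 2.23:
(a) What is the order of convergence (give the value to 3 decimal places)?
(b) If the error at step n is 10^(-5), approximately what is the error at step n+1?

(a) Secant method has superlinear convergence with order φ = (1+√5)/2 ≈ 1.618.
    This means |e_{n+1}| ≈ C|e_n|^1.618.

(b) With |e_n| = 10^(-5) and C = 2.23:
    |e_{n+1}| ≈ 2.23 × (10^(-5))^1.618 = 2.23 × 10^(-8.09)

(a) ≈ 1.618 (golden ratio); (b) |e_{n+1}| ≈ 1.812e-08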